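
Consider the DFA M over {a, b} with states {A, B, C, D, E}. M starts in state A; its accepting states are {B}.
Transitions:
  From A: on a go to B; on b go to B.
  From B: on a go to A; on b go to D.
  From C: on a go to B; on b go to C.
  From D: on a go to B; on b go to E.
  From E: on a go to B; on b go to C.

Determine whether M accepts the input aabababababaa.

A --a--> B
B --a--> A
A --b--> B
B --a--> A
A --b--> B
B --a--> A
A --b--> B
B --a--> A
A --b--> B
B --a--> A
A --b--> B
B --a--> A
A --a--> B
End in state B, which is an accepting state.

accepted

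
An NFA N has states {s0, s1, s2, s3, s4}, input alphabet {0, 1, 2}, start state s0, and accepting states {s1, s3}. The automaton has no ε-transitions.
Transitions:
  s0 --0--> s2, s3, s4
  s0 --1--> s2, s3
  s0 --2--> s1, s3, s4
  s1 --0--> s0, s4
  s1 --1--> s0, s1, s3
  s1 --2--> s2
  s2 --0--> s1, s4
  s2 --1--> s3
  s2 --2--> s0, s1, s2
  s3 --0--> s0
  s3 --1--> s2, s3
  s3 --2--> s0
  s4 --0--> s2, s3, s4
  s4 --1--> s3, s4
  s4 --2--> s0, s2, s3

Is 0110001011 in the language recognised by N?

Start: {s0}
read 0: {s2, s3, s4}
read 1: {s2, s3, s4}
read 1: {s2, s3, s4}
read 0: {s0, s1, s2, s3, s4}
read 0: {s0, s1, s2, s3, s4}
read 0: {s0, s1, s2, s3, s4}
read 1: {s0, s1, s2, s3, s4}
read 0: {s0, s1, s2, s3, s4}
read 1: {s0, s1, s2, s3, s4}
read 1: {s0, s1, s2, s3, s4}
Reachable ∩ accepting = {s1, s3} — nonempty.

accepted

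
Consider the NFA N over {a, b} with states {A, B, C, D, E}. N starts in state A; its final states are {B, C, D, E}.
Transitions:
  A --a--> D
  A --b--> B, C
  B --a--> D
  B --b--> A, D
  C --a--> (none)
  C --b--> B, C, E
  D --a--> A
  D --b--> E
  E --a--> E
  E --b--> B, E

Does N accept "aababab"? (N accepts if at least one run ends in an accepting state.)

accepted

Start: {A}
read a: {D}
read a: {A}
read b: {B, C}
read a: {D}
read b: {E}
read a: {E}
read b: {B, E}
Reachable ∩ accepting = {B, E} — nonempty.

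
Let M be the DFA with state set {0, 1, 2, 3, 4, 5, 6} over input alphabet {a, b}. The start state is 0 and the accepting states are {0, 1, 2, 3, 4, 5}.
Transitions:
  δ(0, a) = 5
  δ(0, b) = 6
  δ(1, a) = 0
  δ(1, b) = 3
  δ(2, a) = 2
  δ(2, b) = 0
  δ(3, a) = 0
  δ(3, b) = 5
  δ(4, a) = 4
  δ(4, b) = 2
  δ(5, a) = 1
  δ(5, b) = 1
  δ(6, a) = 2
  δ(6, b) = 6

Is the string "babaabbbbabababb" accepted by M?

0 --b--> 6
6 --a--> 2
2 --b--> 0
0 --a--> 5
5 --a--> 1
1 --b--> 3
3 --b--> 5
5 --b--> 1
1 --b--> 3
3 --a--> 0
0 --b--> 6
6 --a--> 2
2 --b--> 0
0 --a--> 5
5 --b--> 1
1 --b--> 3
End in state 3, which is an accepting state.

accepted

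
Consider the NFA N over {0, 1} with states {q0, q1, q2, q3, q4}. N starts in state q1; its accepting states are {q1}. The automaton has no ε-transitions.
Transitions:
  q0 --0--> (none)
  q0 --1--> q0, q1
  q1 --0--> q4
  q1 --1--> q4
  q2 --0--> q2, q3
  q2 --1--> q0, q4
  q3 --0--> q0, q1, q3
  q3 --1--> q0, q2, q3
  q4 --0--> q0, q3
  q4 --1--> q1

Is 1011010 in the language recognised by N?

accepted

Start: {q1}
read 1: {q4}
read 0: {q0, q3}
read 1: {q0, q1, q2, q3}
read 1: {q0, q1, q2, q3, q4}
read 0: {q0, q1, q2, q3, q4}
read 1: {q0, q1, q2, q3, q4}
read 0: {q0, q1, q2, q3, q4}
Reachable ∩ accepting = {q1} — nonempty.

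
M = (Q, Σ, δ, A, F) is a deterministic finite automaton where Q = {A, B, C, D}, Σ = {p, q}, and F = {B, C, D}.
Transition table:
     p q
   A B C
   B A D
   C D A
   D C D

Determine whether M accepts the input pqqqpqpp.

rejected

A --p--> B
B --q--> D
D --q--> D
D --q--> D
D --p--> C
C --q--> A
A --p--> B
B --p--> A
End in state A, which is not an accepting state.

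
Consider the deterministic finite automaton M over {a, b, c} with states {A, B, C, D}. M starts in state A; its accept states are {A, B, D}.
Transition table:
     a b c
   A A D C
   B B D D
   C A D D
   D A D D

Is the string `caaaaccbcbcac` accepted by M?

rejected

A --c--> C
C --a--> A
A --a--> A
A --a--> A
A --a--> A
A --c--> C
C --c--> D
D --b--> D
D --c--> D
D --b--> D
D --c--> D
D --a--> A
A --c--> C
End in state C, which is not an accepting state.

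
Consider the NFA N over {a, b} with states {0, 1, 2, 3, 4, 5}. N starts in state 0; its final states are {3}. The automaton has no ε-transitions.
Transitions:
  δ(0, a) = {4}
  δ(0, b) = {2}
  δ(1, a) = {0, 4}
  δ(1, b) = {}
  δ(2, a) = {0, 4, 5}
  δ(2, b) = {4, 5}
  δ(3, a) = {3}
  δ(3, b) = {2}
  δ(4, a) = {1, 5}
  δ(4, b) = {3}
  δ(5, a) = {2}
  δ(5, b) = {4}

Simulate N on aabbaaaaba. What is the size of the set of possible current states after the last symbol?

3

Start: {0}
read a: {4}
read a: {1, 5}
read b: {4}
read b: {3}
read a: {3}
read a: {3}
read a: {3}
read a: {3}
read b: {2}
read a: {0, 4, 5}
Final reachable set {0, 4, 5} has 3 states.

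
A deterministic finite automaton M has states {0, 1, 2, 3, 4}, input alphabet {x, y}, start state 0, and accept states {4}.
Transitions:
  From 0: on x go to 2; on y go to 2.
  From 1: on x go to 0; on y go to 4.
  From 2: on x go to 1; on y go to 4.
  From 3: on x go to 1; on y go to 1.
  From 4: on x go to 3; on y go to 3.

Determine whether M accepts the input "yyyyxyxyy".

rejected

0 --y--> 2
2 --y--> 4
4 --y--> 3
3 --y--> 1
1 --x--> 0
0 --y--> 2
2 --x--> 1
1 --y--> 4
4 --y--> 3
End in state 3, which is not an accepting state.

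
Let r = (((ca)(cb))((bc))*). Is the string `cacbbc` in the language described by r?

Split as cacb·bc: ((ca)(cb)) matches cacb and ((bc))* matches bc.

yes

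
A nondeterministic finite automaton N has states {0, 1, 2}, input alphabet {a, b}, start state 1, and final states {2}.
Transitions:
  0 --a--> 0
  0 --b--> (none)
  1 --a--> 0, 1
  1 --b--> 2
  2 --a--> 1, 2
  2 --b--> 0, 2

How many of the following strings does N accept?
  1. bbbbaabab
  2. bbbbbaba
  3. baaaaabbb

bbbbaabab: accepted
bbbbbaba: accepted
baaaaabbb: accepted

3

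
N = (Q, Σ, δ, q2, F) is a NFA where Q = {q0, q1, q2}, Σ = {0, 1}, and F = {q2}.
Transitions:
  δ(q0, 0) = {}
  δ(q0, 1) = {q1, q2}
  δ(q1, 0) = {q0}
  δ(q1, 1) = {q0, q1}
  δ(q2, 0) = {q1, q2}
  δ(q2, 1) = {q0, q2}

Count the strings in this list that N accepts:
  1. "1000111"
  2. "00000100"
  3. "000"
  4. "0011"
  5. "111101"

"1000111": accepted
"00000100": accepted
"000": accepted
"0011": accepted
"111101": accepted

5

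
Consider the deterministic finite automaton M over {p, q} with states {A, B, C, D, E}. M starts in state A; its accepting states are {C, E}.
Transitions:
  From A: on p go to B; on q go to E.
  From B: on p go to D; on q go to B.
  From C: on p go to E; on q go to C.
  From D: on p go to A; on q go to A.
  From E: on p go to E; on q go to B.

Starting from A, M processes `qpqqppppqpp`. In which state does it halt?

D

A --q--> E
E --p--> E
E --q--> B
B --q--> B
B --p--> D
D --p--> A
A --p--> B
B --p--> D
D --q--> A
A --p--> B
B --p--> D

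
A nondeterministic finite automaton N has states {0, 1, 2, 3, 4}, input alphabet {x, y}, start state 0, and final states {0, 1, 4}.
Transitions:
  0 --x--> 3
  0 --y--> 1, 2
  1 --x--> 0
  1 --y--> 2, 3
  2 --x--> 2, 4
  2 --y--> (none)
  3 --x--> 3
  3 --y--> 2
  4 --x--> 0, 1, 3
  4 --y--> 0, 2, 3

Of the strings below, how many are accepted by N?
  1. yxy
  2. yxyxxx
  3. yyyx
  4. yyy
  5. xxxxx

3

yxy: accepted
yxyxxx: accepted
yyyx: accepted
yyy: rejected
xxxxx: rejected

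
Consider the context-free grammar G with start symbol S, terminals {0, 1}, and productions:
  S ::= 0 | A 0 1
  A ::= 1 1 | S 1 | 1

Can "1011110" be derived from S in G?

no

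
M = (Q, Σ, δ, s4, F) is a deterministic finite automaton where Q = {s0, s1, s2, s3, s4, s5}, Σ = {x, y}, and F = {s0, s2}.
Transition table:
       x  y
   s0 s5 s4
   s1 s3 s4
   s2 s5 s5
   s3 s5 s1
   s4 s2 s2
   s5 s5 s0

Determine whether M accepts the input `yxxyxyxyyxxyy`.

s4 --y--> s2
s2 --x--> s5
s5 --x--> s5
s5 --y--> s0
s0 --x--> s5
s5 --y--> s0
s0 --x--> s5
s5 --y--> s0
s0 --y--> s4
s4 --x--> s2
s2 --x--> s5
s5 --y--> s0
s0 --y--> s4
End in state s4, which is not an accepting state.

rejected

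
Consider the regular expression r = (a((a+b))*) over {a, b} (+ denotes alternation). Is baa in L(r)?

No split of baa into u·v has a matching u and ((a+b))* matching v.

no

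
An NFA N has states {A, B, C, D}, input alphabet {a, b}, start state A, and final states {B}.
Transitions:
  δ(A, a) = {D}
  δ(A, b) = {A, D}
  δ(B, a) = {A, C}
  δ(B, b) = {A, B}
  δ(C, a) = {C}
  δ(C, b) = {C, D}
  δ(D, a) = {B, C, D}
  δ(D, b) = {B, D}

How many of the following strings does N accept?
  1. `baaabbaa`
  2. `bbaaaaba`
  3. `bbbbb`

3

`baaabbaa`: accepted
`bbaaaaba`: accepted
`bbbbb`: accepted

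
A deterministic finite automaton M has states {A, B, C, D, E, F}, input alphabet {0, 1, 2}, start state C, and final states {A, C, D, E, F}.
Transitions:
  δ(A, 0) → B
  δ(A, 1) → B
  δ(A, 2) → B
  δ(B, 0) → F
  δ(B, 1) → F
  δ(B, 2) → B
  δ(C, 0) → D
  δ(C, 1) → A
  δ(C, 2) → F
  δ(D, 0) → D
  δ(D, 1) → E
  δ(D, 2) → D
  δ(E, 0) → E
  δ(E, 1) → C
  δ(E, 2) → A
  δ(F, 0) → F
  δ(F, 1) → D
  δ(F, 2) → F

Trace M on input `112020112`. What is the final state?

A

C --1--> A
A --1--> B
B --2--> B
B --0--> F
F --2--> F
F --0--> F
F --1--> D
D --1--> E
E --2--> A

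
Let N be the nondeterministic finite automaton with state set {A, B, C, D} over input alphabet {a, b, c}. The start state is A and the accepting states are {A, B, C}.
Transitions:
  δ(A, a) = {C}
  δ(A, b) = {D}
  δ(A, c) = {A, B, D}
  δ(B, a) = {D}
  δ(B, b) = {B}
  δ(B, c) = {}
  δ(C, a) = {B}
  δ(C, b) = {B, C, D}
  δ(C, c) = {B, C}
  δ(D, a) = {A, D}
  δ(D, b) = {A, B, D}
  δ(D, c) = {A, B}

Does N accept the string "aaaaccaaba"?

accepted

Start: {A}
read a: {C}
read a: {B}
read a: {D}
read a: {A, D}
read c: {A, B, D}
read c: {A, B, D}
read a: {A, C, D}
read a: {A, B, C, D}
read b: {A, B, C, D}
read a: {A, B, C, D}
Reachable ∩ accepting = {A, B, C} — nonempty.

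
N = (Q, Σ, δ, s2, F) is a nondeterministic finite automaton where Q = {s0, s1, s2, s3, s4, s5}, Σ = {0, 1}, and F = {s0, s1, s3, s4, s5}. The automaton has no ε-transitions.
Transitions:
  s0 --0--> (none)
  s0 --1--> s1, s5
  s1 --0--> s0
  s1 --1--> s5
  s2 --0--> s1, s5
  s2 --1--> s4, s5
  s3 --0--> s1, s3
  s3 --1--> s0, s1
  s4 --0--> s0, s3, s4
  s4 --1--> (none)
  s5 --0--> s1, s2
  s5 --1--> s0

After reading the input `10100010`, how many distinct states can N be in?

Start: {s2}
read 1: {s4, s5}
read 0: {s0, s1, s2, s3, s4}
read 1: {s0, s1, s4, s5}
read 0: {s0, s1, s2, s3, s4}
read 0: {s0, s1, s3, s4, s5}
read 0: {s0, s1, s2, s3, s4}
read 1: {s0, s1, s4, s5}
read 0: {s0, s1, s2, s3, s4}
Final reachable set {s0, s1, s2, s3, s4} has 5 states.

5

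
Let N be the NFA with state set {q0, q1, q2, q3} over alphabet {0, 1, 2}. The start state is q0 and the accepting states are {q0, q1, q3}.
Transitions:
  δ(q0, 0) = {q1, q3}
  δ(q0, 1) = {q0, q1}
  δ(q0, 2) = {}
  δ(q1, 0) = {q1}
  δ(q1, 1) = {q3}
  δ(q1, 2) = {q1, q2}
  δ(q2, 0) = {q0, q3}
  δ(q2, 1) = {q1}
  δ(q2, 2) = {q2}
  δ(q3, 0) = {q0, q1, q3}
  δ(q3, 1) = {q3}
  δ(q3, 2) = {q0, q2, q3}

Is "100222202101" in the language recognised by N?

accepted

Start: {q0}
read 1: {q0, q1}
read 0: {q1, q3}
read 0: {q0, q1, q3}
read 2: {q0, q1, q2, q3}
read 2: {q0, q1, q2, q3}
read 2: {q0, q1, q2, q3}
read 2: {q0, q1, q2, q3}
read 0: {q0, q1, q3}
read 2: {q0, q1, q2, q3}
read 1: {q0, q1, q3}
read 0: {q0, q1, q3}
read 1: {q0, q1, q3}
Reachable ∩ accepting = {q0, q1, q3} — nonempty.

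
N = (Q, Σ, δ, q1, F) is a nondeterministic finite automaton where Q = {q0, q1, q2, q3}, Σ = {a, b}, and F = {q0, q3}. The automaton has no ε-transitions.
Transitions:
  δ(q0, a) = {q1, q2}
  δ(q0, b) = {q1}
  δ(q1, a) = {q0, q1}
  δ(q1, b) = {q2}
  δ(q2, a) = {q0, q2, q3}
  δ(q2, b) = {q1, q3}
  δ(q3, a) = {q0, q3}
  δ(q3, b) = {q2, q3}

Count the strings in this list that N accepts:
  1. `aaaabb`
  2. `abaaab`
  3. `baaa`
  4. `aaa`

`aaaabb`: accepted
`abaaab`: accepted
`baaa`: accepted
`aaa`: accepted

4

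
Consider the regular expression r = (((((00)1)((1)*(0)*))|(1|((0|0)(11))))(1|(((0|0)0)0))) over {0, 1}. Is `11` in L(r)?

Split as 1·1: ((((00)1)((1)*(0)*))|(1|((0|0)(11)))) matches 1 and (1|(((0|0)0)0)) matches 1.

yes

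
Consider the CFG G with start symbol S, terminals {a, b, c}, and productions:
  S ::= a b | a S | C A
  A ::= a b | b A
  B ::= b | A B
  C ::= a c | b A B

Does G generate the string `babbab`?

yes

S ⇒ CA ⇒ bABA ⇒ babBA ⇒ babbA ⇒ babbab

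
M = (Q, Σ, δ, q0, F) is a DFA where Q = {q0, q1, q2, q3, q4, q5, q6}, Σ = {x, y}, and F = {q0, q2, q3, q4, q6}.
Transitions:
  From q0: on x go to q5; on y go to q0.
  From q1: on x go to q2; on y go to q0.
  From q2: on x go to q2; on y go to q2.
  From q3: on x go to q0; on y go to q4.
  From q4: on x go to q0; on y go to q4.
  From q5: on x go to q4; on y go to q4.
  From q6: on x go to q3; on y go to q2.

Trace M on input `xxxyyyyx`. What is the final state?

q5

q0 --x--> q5
q5 --x--> q4
q4 --x--> q0
q0 --y--> q0
q0 --y--> q0
q0 --y--> q0
q0 --y--> q0
q0 --x--> q5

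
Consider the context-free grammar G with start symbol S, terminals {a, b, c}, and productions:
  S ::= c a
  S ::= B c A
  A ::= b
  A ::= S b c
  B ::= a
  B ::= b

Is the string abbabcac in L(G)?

no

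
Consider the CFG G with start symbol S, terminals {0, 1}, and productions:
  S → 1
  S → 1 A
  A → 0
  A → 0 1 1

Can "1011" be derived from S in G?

S ⇒ 1A ⇒ 1011

yes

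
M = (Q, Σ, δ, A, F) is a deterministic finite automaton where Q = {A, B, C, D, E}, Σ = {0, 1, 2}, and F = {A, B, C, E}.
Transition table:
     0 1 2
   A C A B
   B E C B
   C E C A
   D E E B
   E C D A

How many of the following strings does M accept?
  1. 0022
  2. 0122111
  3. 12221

0022: accepted
0122111: accepted
12221: accepted

3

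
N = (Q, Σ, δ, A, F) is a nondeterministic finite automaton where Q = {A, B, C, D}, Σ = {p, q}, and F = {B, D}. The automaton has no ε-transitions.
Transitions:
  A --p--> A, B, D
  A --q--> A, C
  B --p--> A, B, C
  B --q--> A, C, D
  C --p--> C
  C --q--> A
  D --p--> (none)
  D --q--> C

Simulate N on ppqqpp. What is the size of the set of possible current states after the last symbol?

Start: {A}
read p: {A, B, D}
read p: {A, B, C, D}
read q: {A, C, D}
read q: {A, C}
read p: {A, B, C, D}
read p: {A, B, C, D}
Final reachable set {A, B, C, D} has 4 states.

4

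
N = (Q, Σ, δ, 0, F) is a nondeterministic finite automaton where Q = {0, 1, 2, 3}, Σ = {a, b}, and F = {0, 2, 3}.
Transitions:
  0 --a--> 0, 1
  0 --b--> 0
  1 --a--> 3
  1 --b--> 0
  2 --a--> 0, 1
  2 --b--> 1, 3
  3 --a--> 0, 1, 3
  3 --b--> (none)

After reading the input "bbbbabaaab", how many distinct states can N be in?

Start: {0}
read b: {0}
read b: {0}
read b: {0}
read b: {0}
read a: {0, 1}
read b: {0}
read a: {0, 1}
read a: {0, 1, 3}
read a: {0, 1, 3}
read b: {0}
Final reachable set {0} has 1 state.

1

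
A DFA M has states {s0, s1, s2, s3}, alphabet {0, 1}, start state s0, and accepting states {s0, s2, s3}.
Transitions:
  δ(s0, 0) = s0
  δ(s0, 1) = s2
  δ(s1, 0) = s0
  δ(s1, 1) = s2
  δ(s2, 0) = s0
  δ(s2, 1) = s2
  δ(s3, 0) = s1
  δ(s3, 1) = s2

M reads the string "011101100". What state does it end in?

s0 --0--> s0
s0 --1--> s2
s2 --1--> s2
s2 --1--> s2
s2 --0--> s0
s0 --1--> s2
s2 --1--> s2
s2 --0--> s0
s0 --0--> s0

s0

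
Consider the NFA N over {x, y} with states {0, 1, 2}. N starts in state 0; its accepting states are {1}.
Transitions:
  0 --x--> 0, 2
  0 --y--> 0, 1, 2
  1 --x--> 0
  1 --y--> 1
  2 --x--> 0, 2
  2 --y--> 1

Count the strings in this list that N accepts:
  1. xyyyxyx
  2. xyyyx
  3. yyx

0

xyyyxyx: rejected
xyyyx: rejected
yyx: rejected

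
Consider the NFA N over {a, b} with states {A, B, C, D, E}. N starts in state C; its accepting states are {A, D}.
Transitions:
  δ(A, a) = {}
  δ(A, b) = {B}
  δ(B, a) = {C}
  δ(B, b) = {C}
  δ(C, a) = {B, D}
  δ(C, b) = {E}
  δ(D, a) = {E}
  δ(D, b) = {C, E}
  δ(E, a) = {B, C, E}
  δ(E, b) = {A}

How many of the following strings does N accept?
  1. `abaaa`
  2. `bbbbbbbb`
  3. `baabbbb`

`abaaa`: accepted
`bbbbbbbb`: rejected
`baabbbb`: rejected

1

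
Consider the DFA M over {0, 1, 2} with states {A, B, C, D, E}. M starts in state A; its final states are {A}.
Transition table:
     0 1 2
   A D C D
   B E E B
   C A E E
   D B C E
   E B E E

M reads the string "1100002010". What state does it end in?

A --1--> C
C --1--> E
E --0--> B
B --0--> E
E --0--> B
B --0--> E
E --2--> E
E --0--> B
B --1--> E
E --0--> B

B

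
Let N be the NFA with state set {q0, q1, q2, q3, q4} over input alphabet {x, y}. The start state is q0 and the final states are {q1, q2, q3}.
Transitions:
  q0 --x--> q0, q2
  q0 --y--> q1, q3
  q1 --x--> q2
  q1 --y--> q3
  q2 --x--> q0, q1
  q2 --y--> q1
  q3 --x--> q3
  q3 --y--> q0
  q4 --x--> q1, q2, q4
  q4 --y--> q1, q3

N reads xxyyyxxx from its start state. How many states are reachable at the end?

Start: {q0}
read x: {q0, q2}
read x: {q0, q1, q2}
read y: {q1, q3}
read y: {q0, q3}
read y: {q0, q1, q3}
read x: {q0, q2, q3}
read x: {q0, q1, q2, q3}
read x: {q0, q1, q2, q3}
Final reachable set {q0, q1, q2, q3} has 4 states.

4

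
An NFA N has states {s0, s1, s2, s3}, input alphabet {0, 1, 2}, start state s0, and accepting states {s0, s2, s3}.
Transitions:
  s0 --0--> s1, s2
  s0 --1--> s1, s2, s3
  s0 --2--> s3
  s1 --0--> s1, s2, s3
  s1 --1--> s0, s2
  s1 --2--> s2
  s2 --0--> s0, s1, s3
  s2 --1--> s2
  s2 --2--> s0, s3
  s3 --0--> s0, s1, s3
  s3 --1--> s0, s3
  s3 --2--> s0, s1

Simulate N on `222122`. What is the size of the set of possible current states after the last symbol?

4

Start: {s0}
read 2: {s3}
read 2: {s0, s1}
read 2: {s2, s3}
read 1: {s0, s2, s3}
read 2: {s0, s1, s3}
read 2: {s0, s1, s2, s3}
Final reachable set {s0, s1, s2, s3} has 4 states.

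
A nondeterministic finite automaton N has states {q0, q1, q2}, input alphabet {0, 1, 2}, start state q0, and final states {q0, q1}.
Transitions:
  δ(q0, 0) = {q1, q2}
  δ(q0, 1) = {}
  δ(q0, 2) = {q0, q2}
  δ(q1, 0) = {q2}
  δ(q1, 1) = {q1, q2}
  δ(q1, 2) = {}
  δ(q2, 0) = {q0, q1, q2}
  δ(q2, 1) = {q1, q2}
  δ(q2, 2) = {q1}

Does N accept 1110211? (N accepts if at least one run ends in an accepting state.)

rejected

Start: {q0}
read 1: {}
The reachable set is empty and stays empty for the remaining 6 symbols.
Reachable ∩ accepting = {} — empty.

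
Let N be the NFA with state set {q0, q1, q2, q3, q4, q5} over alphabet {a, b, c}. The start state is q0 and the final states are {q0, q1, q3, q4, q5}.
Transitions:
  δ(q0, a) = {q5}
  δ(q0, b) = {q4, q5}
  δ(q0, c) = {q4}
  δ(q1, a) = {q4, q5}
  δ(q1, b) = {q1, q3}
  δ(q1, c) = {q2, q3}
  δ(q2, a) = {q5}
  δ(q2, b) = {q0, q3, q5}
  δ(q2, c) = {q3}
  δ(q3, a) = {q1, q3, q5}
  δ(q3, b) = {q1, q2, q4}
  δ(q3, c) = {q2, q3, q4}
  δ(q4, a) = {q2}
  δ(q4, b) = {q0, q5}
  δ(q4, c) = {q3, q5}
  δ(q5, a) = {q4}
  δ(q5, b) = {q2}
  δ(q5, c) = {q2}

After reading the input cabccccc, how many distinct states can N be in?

4

Start: {q0}
read c: {q4}
read a: {q2}
read b: {q0, q3, q5}
read c: {q2, q3, q4}
read c: {q2, q3, q4, q5}
read c: {q2, q3, q4, q5}
read c: {q2, q3, q4, q5}
read c: {q2, q3, q4, q5}
Final reachable set {q2, q3, q4, q5} has 4 states.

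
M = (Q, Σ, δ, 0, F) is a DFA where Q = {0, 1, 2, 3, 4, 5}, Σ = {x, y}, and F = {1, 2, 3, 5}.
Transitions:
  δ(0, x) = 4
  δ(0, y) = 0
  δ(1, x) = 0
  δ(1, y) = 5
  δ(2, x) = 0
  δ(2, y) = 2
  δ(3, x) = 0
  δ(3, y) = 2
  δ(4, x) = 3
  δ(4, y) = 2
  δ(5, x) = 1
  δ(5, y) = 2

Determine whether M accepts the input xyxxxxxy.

accepted

0 --x--> 4
4 --y--> 2
2 --x--> 0
0 --x--> 4
4 --x--> 3
3 --x--> 0
0 --x--> 4
4 --y--> 2
End in state 2, which is an accepting state.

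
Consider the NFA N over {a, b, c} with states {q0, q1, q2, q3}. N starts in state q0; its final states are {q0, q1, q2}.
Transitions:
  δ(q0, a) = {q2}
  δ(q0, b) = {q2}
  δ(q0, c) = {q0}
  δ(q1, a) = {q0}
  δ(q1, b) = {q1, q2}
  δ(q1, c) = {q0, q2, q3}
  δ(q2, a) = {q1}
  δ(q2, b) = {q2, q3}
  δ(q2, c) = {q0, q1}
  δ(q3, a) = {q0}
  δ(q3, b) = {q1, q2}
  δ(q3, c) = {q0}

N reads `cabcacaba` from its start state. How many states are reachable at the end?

Start: {q0}
read c: {q0}
read a: {q2}
read b: {q2, q3}
read c: {q0, q1}
read a: {q0, q2}
read c: {q0, q1}
read a: {q0, q2}
read b: {q2, q3}
read a: {q0, q1}
Final reachable set {q0, q1} has 2 states.

2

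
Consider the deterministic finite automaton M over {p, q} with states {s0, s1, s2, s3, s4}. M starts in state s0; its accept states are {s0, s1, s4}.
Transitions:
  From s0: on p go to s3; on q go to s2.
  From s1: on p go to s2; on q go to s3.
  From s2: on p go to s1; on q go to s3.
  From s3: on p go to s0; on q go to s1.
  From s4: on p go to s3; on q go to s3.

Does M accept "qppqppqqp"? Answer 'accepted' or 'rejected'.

s0 --q--> s2
s2 --p--> s1
s1 --p--> s2
s2 --q--> s3
s3 --p--> s0
s0 --p--> s3
s3 --q--> s1
s1 --q--> s3
s3 --p--> s0
End in state s0, which is an accepting state.

accepted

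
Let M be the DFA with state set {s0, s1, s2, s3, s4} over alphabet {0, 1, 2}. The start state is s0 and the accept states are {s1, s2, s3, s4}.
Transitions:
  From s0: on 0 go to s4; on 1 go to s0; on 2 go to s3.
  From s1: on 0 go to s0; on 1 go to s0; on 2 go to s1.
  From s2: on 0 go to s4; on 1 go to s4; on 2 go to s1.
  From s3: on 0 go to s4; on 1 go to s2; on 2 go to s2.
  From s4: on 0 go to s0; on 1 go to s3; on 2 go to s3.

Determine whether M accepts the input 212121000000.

rejected

s0 --2--> s3
s3 --1--> s2
s2 --2--> s1
s1 --1--> s0
s0 --2--> s3
s3 --1--> s2
s2 --0--> s4
s4 --0--> s0
s0 --0--> s4
s4 --0--> s0
s0 --0--> s4
s4 --0--> s0
End in state s0, which is not an accepting state.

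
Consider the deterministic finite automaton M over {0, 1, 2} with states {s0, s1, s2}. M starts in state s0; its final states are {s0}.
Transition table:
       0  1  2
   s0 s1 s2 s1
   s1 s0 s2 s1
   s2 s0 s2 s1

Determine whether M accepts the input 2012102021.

s0 --2--> s1
s1 --0--> s0
s0 --1--> s2
s2 --2--> s1
s1 --1--> s2
s2 --0--> s0
s0 --2--> s1
s1 --0--> s0
s0 --2--> s1
s1 --1--> s2
End in state s2, which is not an accepting state.

rejected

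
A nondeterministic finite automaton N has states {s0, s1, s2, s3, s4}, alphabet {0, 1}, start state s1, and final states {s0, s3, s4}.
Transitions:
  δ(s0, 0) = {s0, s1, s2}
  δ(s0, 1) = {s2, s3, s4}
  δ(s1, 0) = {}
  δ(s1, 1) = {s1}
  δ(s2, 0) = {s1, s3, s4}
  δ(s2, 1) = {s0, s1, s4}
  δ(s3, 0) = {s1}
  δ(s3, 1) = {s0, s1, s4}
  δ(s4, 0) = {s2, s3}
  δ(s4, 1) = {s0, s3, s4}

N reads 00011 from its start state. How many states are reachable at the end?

Start: {s1}
read 0: {}
The reachable set is empty and stays empty for the remaining 4 symbols.
Final reachable set {} has 0 states.

0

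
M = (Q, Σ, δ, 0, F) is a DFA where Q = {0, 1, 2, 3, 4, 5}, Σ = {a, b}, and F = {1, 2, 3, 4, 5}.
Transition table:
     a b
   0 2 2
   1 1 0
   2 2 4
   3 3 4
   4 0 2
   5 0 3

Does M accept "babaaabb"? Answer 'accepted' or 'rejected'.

accepted

0 --b--> 2
2 --a--> 2
2 --b--> 4
4 --a--> 0
0 --a--> 2
2 --a--> 2
2 --b--> 4
4 --b--> 2
End in state 2, which is an accepting state.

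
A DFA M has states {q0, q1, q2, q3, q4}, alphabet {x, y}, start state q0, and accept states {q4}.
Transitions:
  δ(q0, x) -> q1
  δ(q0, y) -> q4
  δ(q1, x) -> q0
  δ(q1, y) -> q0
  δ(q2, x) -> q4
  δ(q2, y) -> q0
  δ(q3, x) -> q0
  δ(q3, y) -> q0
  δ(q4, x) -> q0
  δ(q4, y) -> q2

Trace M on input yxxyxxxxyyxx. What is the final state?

q0 --y--> q4
q4 --x--> q0
q0 --x--> q1
q1 --y--> q0
q0 --x--> q1
q1 --x--> q0
q0 --x--> q1
q1 --x--> q0
q0 --y--> q4
q4 --y--> q2
q2 --x--> q4
q4 --x--> q0

q0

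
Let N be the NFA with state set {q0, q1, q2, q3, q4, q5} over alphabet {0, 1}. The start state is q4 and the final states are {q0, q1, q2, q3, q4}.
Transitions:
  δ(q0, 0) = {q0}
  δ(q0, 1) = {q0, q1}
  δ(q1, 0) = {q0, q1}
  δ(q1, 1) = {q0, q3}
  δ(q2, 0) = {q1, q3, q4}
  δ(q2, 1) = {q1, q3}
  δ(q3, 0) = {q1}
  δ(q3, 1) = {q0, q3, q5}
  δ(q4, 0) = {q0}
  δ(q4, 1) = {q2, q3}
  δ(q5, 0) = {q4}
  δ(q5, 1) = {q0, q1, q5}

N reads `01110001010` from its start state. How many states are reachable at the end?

Start: {q4}
read 0: {q0}
read 1: {q0, q1}
read 1: {q0, q1, q3}
read 1: {q0, q1, q3, q5}
read 0: {q0, q1, q4}
read 0: {q0, q1}
read 0: {q0, q1}
read 1: {q0, q1, q3}
read 0: {q0, q1}
read 1: {q0, q1, q3}
read 0: {q0, q1}
Final reachable set {q0, q1} has 2 states.

2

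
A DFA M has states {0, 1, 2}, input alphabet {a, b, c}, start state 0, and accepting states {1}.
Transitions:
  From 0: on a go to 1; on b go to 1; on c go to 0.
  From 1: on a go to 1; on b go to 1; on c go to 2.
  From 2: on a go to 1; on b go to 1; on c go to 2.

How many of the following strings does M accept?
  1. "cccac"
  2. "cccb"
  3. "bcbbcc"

1

"cccac": rejected
"cccb": accepted
"bcbbcc": rejected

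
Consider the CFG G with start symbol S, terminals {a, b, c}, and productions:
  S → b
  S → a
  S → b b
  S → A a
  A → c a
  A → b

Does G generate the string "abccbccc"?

no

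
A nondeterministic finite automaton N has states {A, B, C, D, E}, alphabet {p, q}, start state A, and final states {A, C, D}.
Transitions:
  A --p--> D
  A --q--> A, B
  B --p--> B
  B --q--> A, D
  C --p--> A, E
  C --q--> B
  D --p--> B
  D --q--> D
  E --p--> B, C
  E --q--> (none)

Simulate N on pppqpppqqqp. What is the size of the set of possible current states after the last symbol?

2

Start: {A}
read p: {D}
read p: {B}
read p: {B}
read q: {A, D}
read p: {B, D}
read p: {B}
read p: {B}
read q: {A, D}
read q: {A, B, D}
read q: {A, B, D}
read p: {B, D}
Final reachable set {B, D} has 2 states.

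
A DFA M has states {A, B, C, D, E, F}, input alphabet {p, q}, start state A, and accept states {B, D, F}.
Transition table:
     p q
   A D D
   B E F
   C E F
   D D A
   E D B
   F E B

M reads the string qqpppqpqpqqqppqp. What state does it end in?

D

A --q--> D
D --q--> A
A --p--> D
D --p--> D
D --p--> D
D --q--> A
A --p--> D
D --q--> A
A --p--> D
D --q--> A
A --q--> D
D --q--> A
A --p--> D
D --p--> D
D --q--> A
A --p--> D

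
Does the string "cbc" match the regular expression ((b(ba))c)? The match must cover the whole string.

no

No split of cbc into u·v has (b(ba)) matching u and c matching v.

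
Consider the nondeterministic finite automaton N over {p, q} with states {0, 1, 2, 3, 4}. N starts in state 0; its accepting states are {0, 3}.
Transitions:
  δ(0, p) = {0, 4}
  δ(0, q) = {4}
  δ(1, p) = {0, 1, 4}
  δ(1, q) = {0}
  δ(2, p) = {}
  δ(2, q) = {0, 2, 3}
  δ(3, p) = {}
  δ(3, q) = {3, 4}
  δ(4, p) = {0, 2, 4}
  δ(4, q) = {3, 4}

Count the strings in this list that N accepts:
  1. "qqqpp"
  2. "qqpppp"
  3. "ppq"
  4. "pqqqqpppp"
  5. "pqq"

5

"qqqpp": accepted
"qqpppp": accepted
"ppq": accepted
"pqqqqpppp": accepted
"pqq": accepted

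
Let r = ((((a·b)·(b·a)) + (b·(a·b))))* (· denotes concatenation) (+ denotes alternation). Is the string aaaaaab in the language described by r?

no

aaaaaab cannot be split into zero or more pieces each matching (((a·b)·(b·a))+(b·(a·b))).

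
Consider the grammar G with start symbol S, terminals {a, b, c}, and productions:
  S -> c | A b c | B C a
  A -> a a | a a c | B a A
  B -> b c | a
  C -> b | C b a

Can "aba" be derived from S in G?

yes

S ⇒ BCa ⇒ aCa ⇒ aba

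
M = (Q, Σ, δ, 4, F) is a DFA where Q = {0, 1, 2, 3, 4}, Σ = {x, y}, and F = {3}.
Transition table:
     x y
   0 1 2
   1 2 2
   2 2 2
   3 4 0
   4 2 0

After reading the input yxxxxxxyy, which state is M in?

2

4 --y--> 0
0 --x--> 1
1 --x--> 2
2 --x--> 2
2 --x--> 2
2 --x--> 2
2 --x--> 2
2 --y--> 2
2 --y--> 2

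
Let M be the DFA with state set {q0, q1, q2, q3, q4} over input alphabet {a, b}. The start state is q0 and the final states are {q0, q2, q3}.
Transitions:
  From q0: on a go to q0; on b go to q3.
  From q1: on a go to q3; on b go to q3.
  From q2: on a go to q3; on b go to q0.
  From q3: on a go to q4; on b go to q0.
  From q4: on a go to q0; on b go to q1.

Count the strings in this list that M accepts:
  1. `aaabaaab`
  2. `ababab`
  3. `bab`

`aaabaaab`: accepted
`ababab`: accepted
`bab`: rejected

2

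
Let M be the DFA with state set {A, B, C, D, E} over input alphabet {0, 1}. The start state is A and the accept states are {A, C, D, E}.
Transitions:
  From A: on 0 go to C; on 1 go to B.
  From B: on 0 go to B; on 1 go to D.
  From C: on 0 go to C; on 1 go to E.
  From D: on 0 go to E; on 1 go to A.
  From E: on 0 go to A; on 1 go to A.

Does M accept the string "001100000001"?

accepted

A --0--> C
C --0--> C
C --1--> E
E --1--> A
A --0--> C
C --0--> C
C --0--> C
C --0--> C
C --0--> C
C --0--> C
C --0--> C
C --1--> E
End in state E, which is an accepting state.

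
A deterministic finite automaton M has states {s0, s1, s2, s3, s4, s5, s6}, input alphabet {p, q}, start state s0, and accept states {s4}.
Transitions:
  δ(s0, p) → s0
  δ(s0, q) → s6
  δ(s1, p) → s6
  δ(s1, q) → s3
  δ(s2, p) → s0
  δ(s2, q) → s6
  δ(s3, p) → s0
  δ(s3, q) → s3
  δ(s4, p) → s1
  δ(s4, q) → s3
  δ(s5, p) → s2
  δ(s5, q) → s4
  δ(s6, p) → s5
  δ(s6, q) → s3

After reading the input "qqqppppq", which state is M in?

s0 --q--> s6
s6 --q--> s3
s3 --q--> s3
s3 --p--> s0
s0 --p--> s0
s0 --p--> s0
s0 --p--> s0
s0 --q--> s6

s6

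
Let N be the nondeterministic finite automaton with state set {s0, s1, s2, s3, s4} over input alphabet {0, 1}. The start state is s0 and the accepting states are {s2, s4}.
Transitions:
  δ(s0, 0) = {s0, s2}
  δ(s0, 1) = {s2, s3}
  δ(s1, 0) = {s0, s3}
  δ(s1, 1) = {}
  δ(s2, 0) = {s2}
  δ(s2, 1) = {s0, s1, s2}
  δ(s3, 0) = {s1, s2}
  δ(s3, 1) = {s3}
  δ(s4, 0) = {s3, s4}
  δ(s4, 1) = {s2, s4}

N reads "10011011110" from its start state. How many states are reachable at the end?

4

Start: {s0}
read 1: {s2, s3}
read 0: {s1, s2}
read 0: {s0, s2, s3}
read 1: {s0, s1, s2, s3}
read 1: {s0, s1, s2, s3}
read 0: {s0, s1, s2, s3}
read 1: {s0, s1, s2, s3}
read 1: {s0, s1, s2, s3}
read 1: {s0, s1, s2, s3}
read 1: {s0, s1, s2, s3}
read 0: {s0, s1, s2, s3}
Final reachable set {s0, s1, s2, s3} has 4 states.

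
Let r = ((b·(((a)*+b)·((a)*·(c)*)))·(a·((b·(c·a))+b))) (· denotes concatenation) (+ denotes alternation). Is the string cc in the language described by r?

no

No split of cc into u·v has (b·(((a)*+b)·((a)*·(c)*))) matching u and (a·((b·(c·a))+b)) matching v.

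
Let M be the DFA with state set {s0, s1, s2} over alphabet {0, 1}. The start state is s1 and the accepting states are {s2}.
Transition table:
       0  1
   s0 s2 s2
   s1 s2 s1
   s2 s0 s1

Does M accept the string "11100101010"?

s1 --1--> s1
s1 --1--> s1
s1 --1--> s1
s1 --0--> s2
s2 --0--> s0
s0 --1--> s2
s2 --0--> s0
s0 --1--> s2
s2 --0--> s0
s0 --1--> s2
s2 --0--> s0
End in state s0, which is not an accepting state.

rejected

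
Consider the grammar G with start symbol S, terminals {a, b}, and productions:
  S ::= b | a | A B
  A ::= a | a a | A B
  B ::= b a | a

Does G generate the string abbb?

no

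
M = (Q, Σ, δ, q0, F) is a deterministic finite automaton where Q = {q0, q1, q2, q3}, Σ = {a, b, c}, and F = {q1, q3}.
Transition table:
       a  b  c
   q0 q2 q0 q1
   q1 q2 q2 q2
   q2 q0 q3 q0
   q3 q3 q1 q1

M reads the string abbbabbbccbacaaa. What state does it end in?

q2

q0 --a--> q2
q2 --b--> q3
q3 --b--> q1
q1 --b--> q2
q2 --a--> q0
q0 --b--> q0
q0 --b--> q0
q0 --b--> q0
q0 --c--> q1
q1 --c--> q2
q2 --b--> q3
q3 --a--> q3
q3 --c--> q1
q1 --a--> q2
q2 --a--> q0
q0 --a--> q2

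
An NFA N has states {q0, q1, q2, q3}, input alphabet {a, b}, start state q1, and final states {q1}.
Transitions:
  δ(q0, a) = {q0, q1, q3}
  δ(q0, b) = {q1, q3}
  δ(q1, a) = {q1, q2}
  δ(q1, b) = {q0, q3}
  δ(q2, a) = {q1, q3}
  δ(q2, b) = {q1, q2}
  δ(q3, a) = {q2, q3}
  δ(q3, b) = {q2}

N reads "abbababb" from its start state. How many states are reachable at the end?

Start: {q1}
read a: {q1, q2}
read b: {q0, q1, q2, q3}
read b: {q0, q1, q2, q3}
read a: {q0, q1, q2, q3}
read b: {q0, q1, q2, q3}
read a: {q0, q1, q2, q3}
read b: {q0, q1, q2, q3}
read b: {q0, q1, q2, q3}
Final reachable set {q0, q1, q2, q3} has 4 states.

4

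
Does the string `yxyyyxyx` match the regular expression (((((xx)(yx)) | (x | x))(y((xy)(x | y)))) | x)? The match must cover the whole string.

no

Neither ((((xx)(yx))|(x|x))(y((xy)(x|y)))) nor x matches yxyyyxyx.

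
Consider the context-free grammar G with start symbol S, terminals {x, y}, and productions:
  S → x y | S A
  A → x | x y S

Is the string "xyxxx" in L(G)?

S ⇒ SA ⇒ SAA ⇒ SAAA ⇒ xyAAA ⇒ xyxAA ⇒ xyxxA ⇒ xyxxx

yes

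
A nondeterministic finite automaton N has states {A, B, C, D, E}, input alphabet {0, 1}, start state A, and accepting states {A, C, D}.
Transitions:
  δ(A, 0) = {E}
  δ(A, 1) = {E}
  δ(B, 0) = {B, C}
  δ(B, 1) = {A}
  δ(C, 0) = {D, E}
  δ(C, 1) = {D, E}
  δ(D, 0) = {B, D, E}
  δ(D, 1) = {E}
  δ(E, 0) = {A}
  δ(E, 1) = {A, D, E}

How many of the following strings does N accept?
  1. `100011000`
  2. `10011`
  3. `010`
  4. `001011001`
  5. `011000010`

`100011000`: accepted
`10011`: accepted
`010`: accepted
`001011001`: accepted
`011000010`: accepted

5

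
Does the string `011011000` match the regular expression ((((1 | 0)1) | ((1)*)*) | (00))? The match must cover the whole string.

Neither (((1|0)1)|((1)*)*) nor (00) matches 011011000.

no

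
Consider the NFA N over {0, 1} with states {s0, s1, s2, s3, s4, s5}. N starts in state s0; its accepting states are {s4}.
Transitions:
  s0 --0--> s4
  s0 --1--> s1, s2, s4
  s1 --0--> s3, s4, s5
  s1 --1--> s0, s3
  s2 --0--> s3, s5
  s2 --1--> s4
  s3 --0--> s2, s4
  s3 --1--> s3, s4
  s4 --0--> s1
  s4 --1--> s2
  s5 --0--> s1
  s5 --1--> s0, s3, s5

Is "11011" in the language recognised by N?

accepted

Start: {s0}
read 1: {s1, s2, s4}
read 1: {s0, s2, s3, s4}
read 0: {s1, s2, s3, s4, s5}
read 1: {s0, s2, s3, s4, s5}
read 1: {s0, s1, s2, s3, s4, s5}
Reachable ∩ accepting = {s4} — nonempty.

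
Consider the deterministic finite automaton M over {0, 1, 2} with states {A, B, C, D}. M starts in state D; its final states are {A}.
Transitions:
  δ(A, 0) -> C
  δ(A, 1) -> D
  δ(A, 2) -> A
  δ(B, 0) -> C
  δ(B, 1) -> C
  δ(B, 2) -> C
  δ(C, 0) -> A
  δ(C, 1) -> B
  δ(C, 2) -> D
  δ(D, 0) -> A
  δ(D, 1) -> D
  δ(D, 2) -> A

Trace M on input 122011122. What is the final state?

D --1--> D
D --2--> A
A --2--> A
A --0--> C
C --1--> B
B --1--> C
C --1--> B
B --2--> C
C --2--> D

D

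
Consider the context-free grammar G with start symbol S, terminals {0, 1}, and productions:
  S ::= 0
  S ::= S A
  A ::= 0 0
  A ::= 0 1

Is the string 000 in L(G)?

yes

S ⇒ SA ⇒ 0A ⇒ 000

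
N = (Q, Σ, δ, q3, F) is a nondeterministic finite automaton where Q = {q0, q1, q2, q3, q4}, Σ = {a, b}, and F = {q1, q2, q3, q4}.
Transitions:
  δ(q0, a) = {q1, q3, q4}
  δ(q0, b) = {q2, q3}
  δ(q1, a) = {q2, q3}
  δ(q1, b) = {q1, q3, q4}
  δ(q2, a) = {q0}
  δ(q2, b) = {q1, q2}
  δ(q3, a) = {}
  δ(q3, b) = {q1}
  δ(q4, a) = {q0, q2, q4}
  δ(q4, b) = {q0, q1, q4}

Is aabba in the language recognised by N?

Start: {q3}
read a: {}
The reachable set is empty and stays empty for the remaining 4 symbols.
Reachable ∩ accepting = {} — empty.

rejected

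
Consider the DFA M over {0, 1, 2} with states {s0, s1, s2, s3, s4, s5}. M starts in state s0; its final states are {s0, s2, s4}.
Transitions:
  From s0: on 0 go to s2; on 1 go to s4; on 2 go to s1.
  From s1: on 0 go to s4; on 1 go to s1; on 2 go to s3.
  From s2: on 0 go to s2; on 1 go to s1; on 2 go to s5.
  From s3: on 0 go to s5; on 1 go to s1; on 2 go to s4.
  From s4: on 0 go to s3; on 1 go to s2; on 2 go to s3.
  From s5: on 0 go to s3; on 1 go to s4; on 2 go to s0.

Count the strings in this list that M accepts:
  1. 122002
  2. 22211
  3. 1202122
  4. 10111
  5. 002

2

122002: accepted
22211: rejected
1202122: accepted
10111: rejected
002: rejected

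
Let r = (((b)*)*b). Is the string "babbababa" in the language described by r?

no

No split of babbababa into u·v has ((b)*)* matching u and b matching v.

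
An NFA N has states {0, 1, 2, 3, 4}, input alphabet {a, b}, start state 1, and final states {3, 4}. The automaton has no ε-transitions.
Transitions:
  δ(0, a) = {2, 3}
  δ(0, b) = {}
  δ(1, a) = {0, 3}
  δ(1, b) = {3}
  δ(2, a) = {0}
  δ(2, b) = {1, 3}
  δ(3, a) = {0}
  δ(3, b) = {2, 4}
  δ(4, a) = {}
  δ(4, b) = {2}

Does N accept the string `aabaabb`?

accepted

Start: {1}
read a: {0, 3}
read a: {0, 2, 3}
read b: {1, 2, 3, 4}
read a: {0, 3}
read a: {0, 2, 3}
read b: {1, 2, 3, 4}
read b: {1, 2, 3, 4}
Reachable ∩ accepting = {3, 4} — nonempty.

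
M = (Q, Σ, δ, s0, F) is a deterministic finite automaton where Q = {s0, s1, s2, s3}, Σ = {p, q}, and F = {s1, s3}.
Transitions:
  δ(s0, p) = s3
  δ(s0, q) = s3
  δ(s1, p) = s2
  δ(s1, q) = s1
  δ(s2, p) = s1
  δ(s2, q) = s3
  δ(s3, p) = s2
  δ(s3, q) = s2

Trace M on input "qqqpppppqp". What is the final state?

s2

s0 --q--> s3
s3 --q--> s2
s2 --q--> s3
s3 --p--> s2
s2 --p--> s1
s1 --p--> s2
s2 --p--> s1
s1 --p--> s2
s2 --q--> s3
s3 --p--> s2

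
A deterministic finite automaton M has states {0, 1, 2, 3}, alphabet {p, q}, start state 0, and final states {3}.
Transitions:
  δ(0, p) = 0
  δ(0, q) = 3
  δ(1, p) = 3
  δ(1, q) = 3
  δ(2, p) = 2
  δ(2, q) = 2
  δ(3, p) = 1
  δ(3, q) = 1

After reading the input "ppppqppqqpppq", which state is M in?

3

0 --p--> 0
0 --p--> 0
0 --p--> 0
0 --p--> 0
0 --q--> 3
3 --p--> 1
1 --p--> 3
3 --q--> 1
1 --q--> 3
3 --p--> 1
1 --p--> 3
3 --p--> 1
1 --q--> 3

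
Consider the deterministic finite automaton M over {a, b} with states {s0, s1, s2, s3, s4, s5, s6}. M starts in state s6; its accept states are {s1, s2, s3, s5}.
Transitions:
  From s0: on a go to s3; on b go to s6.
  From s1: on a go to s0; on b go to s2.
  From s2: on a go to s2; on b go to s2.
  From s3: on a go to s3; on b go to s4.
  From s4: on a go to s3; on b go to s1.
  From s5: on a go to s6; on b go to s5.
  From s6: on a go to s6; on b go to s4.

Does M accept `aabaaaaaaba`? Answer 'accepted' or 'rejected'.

s6 --a--> s6
s6 --a--> s6
s6 --b--> s4
s4 --a--> s3
s3 --a--> s3
s3 --a--> s3
s3 --a--> s3
s3 --a--> s3
s3 --a--> s3
s3 --b--> s4
s4 --a--> s3
End in state s3, which is an accepting state.

accepted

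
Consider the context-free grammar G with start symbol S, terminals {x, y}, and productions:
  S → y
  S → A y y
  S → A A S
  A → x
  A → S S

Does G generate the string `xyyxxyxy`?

S ⇒ AAS ⇒ SSAS ⇒ AyySAS ⇒ xyySAS ⇒ xyyAASAS ⇒ xyyxASAS ⇒ xyyxxSAS ⇒ xyyxxyAS ⇒ xyyxxyxS ⇒ xyyxxyxy

yes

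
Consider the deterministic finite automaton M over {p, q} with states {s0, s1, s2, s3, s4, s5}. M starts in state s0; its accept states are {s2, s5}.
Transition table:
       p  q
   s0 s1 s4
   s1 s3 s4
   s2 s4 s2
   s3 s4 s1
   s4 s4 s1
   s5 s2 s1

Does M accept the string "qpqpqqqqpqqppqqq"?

s0 --q--> s4
s4 --p--> s4
s4 --q--> s1
s1 --p--> s3
s3 --q--> s1
s1 --q--> s4
s4 --q--> s1
s1 --q--> s4
s4 --p--> s4
s4 --q--> s1
s1 --q--> s4
s4 --p--> s4
s4 --p--> s4
s4 --q--> s1
s1 --q--> s4
s4 --q--> s1
End in state s1, which is not an accepting state.

rejected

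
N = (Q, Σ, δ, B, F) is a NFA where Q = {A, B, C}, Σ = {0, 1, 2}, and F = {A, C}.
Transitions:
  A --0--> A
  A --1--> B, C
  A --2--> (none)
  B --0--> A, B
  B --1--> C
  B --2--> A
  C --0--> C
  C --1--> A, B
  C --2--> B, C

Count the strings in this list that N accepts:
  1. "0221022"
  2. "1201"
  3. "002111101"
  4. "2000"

3

"0221022": rejected
"1201": accepted
"002111101": accepted
"2000": accepted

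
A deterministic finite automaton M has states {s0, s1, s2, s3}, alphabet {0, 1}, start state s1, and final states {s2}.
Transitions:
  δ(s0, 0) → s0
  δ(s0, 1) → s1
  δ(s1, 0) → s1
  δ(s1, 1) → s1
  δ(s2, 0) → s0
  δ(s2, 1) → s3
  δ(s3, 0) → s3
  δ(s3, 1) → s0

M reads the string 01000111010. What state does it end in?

s1 --0--> s1
s1 --1--> s1
s1 --0--> s1
s1 --0--> s1
s1 --0--> s1
s1 --1--> s1
s1 --1--> s1
s1 --1--> s1
s1 --0--> s1
s1 --1--> s1
s1 --0--> s1

s1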